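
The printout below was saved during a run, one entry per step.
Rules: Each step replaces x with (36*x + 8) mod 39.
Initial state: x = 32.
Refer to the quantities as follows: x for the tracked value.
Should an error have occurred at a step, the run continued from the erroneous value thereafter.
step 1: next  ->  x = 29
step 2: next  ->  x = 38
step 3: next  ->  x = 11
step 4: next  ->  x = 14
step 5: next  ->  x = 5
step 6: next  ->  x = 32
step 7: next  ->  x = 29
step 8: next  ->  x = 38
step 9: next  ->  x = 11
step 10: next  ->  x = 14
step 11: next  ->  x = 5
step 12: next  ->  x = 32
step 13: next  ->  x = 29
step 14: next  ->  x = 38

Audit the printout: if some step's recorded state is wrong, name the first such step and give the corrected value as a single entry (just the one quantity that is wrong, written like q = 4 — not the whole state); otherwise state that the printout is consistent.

no error

Recomputing the run from the initial state:
step 1: x = 29
step 2: x = 38
step 3: x = 11
step 4: x = 14
step 5: x = 5
step 6: x = 32
step 7: x = 29
step 8: x = 38
step 9: x = 11
step 10: x = 14
step 11: x = 5
step 12: x = 32
step 13: x = 29
step 14: x = 38
This matches the printout at every step.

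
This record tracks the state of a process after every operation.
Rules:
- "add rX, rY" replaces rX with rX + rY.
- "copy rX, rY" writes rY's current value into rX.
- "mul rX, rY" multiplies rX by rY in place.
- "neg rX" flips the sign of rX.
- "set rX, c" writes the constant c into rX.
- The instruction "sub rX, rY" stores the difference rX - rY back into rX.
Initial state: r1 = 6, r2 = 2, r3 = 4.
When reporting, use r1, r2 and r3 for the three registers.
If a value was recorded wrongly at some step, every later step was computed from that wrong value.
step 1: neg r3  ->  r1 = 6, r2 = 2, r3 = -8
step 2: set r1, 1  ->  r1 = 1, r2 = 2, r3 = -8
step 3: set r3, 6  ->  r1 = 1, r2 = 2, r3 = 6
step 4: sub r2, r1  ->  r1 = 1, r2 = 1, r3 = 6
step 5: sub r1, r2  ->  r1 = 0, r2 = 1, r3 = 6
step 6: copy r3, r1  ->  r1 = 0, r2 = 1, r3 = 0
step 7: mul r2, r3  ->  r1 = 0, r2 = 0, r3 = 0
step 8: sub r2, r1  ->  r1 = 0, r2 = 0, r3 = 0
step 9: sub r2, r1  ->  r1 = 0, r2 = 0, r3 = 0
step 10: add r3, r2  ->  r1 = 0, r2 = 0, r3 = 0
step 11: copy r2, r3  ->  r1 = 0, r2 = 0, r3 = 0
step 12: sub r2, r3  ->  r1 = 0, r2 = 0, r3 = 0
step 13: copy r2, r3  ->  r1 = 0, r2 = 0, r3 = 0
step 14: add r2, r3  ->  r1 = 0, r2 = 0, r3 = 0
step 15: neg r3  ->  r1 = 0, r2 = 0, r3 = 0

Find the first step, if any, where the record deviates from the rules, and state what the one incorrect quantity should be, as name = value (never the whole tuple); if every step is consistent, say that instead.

step 1, r3 = -4

1. r3 = -(4) = -4 (first mismatch against the record)
The audit stops at step 1: the recorded entry is wrong and should be r3 = -4.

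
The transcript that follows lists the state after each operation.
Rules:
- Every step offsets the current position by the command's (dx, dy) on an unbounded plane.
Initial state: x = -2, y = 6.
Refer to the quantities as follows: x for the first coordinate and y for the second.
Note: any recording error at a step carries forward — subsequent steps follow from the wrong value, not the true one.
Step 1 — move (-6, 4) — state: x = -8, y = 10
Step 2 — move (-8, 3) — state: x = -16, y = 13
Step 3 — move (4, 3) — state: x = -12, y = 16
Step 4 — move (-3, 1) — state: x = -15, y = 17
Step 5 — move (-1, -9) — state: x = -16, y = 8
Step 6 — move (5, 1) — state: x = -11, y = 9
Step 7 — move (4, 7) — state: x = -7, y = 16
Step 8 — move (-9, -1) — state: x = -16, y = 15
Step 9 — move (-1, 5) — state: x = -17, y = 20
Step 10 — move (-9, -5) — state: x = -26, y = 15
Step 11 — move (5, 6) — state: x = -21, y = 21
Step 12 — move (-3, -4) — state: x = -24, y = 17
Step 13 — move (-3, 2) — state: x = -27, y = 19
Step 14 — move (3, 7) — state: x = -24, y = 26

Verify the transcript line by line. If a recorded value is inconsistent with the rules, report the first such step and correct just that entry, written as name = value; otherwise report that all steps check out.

1. x = -2 + (-6) = -8, y = 6 + (4) = 10 (matches)
2. x = -8 + (-8) = -16, y = 10 + (3) = 13 (agrees with the transcript)
3. x = -16 + (4) = -12, y = 13 + (3) = 16 (no discrepancy)
4. x = -12 + (-3) = -15, y = 16 + (1) = 17 (exactly as logged)
5. x = -15 + (-1) = -16, y = 17 + (-9) = 8 (agrees with the transcript)
6. x = -16 + (5) = -11, y = 8 + (1) = 9 (same as recorded)
7. x = -11 + (4) = -7, y = 9 + (7) = 16 (matches)
8. x = -7 + (-9) = -16, y = 16 + (-1) = 15 (exactly as logged)
9. x = -16 + (-1) = -17, y = 15 + (5) = 20 (checks out)
10. x = -17 + (-9) = -26, y = 20 + (-5) = 15 (confirmed correct)
11. x = -26 + (5) = -21, y = 15 + (6) = 21 (confirmed correct)
12. x = -21 + (-3) = -24, y = 21 + (-4) = 17 (in agreement)
13. x = -24 + (-3) = -27, y = 17 + (2) = 19 (agrees with the transcript)
14. x = -27 + (3) = -24, y = 19 + (7) = 26 (same as recorded)
The whole run recomputes cleanly — no discrepancies.

no error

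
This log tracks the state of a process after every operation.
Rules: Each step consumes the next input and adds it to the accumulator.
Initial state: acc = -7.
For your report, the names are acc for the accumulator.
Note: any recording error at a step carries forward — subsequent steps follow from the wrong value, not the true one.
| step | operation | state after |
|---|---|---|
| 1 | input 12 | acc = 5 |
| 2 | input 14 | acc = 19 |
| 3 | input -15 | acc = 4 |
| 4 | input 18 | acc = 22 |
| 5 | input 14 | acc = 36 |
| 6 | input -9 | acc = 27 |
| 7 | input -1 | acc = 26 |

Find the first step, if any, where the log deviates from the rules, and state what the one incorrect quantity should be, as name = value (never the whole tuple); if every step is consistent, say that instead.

no error

Recomputing the run from the initial state:
step 1: acc = 5
step 2: acc = 19
step 3: acc = 4
step 4: acc = 22
step 5: acc = 36
step 6: acc = 27
step 7: acc = 26
This matches the log at every step.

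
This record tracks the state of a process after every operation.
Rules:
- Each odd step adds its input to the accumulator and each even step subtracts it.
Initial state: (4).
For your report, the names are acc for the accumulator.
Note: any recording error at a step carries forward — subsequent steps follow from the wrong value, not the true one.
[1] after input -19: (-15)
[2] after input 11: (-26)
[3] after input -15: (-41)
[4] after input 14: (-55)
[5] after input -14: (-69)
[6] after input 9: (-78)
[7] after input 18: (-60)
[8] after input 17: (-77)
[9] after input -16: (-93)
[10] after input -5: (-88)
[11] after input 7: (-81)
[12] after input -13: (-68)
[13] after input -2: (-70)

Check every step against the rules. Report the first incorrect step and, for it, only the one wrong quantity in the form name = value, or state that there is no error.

no error

Recomputing the run from the initial state:
step 1: acc = -15
step 2: acc = -26
step 3: acc = -41
step 4: acc = -55
step 5: acc = -69
step 6: acc = -78
step 7: acc = -60
step 8: acc = -77
step 9: acc = -93
step 10: acc = -88
step 11: acc = -81
step 12: acc = -68
step 13: acc = -70
This matches the record at every step.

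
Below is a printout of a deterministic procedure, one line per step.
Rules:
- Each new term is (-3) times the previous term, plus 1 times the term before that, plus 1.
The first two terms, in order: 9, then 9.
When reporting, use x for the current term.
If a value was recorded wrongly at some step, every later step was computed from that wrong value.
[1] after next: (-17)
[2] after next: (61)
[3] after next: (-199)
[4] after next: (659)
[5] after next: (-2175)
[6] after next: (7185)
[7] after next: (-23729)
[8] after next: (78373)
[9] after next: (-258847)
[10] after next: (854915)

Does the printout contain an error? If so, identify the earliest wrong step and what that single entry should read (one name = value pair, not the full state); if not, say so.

no error

Recomputing the run from the initial state:
step 1: x = -17
step 2: x = 61
step 3: x = -199
step 4: x = 659
step 5: x = -2175
step 6: x = 7185
step 7: x = -23729
step 8: x = 78373
step 9: x = -258847
step 10: x = 854915
This matches the printout at every step.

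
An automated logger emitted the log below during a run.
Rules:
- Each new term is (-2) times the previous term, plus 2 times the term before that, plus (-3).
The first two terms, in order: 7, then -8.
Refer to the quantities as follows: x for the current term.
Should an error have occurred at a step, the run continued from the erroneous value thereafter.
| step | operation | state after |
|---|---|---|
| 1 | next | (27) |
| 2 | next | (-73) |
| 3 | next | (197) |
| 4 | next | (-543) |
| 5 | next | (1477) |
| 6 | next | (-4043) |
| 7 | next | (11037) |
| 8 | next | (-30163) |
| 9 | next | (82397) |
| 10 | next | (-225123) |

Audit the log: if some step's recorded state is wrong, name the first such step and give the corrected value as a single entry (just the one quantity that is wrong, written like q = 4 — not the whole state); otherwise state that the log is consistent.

1. x = -2*(-8) + (2)*(7) + (-3) = 27 (exactly as logged)
2. x = -2*(27) + (2)*(-8) + (-3) = -73 (verified)
3. x = -2*(-73) + (2)*(27) + (-3) = 197 (in agreement)
4. x = -2*(197) + (2)*(-73) + (-3) = -543 (matches)
5. x = -2*(-543) + (2)*(197) + (-3) = 1477 (agrees with the log)
6. x = -2*(1477) + (2)*(-543) + (-3) = -4043 (exactly as logged)
7. x = -2*(-4043) + (2)*(1477) + (-3) = 11037 (verified)
8. x = -2*(11037) + (2)*(-4043) + (-3) = -30163 (in agreement)
9. x = -2*(-30163) + (2)*(11037) + (-3) = 82397 (same as recorded)
10. x = -2*(82397) + (2)*(-30163) + (-3) = -225123 (checks out)
No step deviates from the rules.

no error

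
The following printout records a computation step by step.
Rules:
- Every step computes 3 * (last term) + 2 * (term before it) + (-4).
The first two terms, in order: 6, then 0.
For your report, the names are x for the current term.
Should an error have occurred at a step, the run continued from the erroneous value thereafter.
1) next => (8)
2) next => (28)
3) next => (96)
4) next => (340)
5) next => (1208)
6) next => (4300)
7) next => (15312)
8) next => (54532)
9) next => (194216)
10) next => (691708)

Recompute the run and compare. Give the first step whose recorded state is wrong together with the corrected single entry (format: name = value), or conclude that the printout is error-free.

Step 1: x = 3*(0) + (2)*(6) + (-4) = 8 — same as recorded.
Step 2: x = 3*(8) + (2)*(0) + (-4) = 20 — the entry is off here.
So the first discrepancy is step 2, where the right value is x = 20.

step 2, x = 20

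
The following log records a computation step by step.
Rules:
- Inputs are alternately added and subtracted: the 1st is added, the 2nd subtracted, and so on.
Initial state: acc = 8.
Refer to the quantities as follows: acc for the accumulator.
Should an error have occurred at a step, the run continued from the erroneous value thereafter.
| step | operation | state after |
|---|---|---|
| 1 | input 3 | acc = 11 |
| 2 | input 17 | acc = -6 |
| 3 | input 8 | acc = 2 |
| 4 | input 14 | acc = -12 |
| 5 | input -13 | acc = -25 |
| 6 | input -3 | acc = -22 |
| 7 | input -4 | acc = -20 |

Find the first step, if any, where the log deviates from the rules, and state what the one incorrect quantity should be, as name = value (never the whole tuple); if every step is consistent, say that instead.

step 1: acc = 8 + 3 = 11 -> consistent with the log
step 2: acc = 11 - 17 = -6 -> no discrepancy
step 3: acc = -6 + 8 = 2 -> no discrepancy
step 4: acc = 2 - 14 = -12 -> exactly as logged
step 5: acc = -12 + -13 = -25 -> consistent with the log
step 6: acc = -25 - -3 = -22 -> exactly as logged
step 7: acc = -22 + -4 = -26 -> the recorded entry deviates here
The earliest wrong entry is at step 7: it should read acc = -26.

step 7, acc = -26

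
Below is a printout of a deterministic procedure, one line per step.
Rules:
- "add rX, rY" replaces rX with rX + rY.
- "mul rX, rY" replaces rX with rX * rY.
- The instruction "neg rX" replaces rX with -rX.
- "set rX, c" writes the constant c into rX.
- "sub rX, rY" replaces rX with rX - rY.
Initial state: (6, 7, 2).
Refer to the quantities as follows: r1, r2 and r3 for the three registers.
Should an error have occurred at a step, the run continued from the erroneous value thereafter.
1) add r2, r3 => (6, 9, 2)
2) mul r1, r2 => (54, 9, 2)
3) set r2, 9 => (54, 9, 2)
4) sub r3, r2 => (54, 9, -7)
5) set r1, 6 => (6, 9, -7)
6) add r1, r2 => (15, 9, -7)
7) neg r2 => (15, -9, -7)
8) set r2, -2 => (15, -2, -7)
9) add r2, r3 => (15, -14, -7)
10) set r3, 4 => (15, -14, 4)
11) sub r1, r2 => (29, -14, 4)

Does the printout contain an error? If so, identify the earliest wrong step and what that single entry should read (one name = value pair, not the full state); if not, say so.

step 9, r2 = -9

Recomputing the run from the initial state:
step 1: r1 = 6, r2 = 9, r3 = 2
step 2: r1 = 54, r2 = 9, r3 = 2
step 3: r1 = 54, r2 = 9, r3 = 2
step 4: r1 = 54, r2 = 9, r3 = -7
step 5: r1 = 6, r2 = 9, r3 = -7
step 6: r1 = 15, r2 = 9, r3 = -7
step 7: r1 = 15, r2 = -9, r3 = -7
step 8: r1 = 15, r2 = -2, r3 = -7
step 9: r1 = 15, r2 = -9, r3 = -7
step 10: r1 = 15, r2 = -9, r3 = 4
step 11: r1 = 24, r2 = -9, r3 = 4
The first disagreement with the printout is at step 9, where the value should be r2 = -9.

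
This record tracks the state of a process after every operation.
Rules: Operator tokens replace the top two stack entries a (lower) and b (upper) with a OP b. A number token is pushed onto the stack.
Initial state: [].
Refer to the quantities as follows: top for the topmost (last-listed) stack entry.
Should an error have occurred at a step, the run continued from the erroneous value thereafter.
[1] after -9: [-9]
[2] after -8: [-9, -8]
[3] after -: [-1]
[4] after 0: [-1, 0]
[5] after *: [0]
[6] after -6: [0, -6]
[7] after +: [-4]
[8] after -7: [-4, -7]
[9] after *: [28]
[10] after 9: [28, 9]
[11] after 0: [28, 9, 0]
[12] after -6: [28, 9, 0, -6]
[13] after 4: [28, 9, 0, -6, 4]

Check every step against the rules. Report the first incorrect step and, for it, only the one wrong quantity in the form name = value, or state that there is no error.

step 7, top = -6

1. push -9: top = -9 (agrees with the record)
2. push -8: top = -8 (verified)
3. -9 - -8 = -1 (exactly as logged)
4. push 0: top = 0 (checks out)
5. -1 * 0 = 0 (agrees with the record)
6. push -6: top = -6 (confirmed correct)
7. 0 + -6 = -6 (a discrepancy with the record)
Step 7 is the first one off; corrected, top = -6.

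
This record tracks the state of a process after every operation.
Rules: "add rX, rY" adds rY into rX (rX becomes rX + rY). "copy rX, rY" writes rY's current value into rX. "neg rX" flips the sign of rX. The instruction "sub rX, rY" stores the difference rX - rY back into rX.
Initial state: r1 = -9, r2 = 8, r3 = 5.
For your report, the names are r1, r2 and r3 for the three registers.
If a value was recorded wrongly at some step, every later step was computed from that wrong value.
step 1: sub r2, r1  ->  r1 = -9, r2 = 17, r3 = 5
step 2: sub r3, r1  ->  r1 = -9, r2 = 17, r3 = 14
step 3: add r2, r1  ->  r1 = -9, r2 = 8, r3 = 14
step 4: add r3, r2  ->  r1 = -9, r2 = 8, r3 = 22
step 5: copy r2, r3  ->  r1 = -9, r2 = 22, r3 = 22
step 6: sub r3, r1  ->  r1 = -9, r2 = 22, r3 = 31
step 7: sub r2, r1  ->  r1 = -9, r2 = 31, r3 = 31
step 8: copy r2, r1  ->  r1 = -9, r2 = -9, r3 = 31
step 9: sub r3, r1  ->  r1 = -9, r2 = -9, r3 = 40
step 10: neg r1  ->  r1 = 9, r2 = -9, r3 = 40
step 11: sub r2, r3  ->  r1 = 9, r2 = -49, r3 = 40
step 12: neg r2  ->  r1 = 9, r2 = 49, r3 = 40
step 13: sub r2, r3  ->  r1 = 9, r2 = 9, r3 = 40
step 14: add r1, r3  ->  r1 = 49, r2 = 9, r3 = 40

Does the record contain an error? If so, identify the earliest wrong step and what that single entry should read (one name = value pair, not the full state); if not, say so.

1. r2 = 8 - -9 = 17 (same as recorded)
2. r3 = 5 - -9 = 14 (in agreement)
3. r2 = 17 + -9 = 8 (agrees with the record)
4. r3 = 14 + 8 = 22 (verified)
5. r2 = 22 (same as recorded)
6. r3 = 22 - -9 = 31 (verified)
7. r2 = 22 - -9 = 31 (confirmed correct)
8. r2 = -9 (agrees with the record)
9. r3 = 31 - -9 = 40 (matches)
10. r1 = -(-9) = 9 (confirmed correct)
11. r2 = -9 - 40 = -49 (consistent with the record)
12. r2 = -(-49) = 49 (confirmed correct)
13. r2 = 49 - 40 = 9 (confirmed correct)
14. r1 = 9 + 40 = 49 (checks out)
Nothing is out of place; the run is error-free.

no error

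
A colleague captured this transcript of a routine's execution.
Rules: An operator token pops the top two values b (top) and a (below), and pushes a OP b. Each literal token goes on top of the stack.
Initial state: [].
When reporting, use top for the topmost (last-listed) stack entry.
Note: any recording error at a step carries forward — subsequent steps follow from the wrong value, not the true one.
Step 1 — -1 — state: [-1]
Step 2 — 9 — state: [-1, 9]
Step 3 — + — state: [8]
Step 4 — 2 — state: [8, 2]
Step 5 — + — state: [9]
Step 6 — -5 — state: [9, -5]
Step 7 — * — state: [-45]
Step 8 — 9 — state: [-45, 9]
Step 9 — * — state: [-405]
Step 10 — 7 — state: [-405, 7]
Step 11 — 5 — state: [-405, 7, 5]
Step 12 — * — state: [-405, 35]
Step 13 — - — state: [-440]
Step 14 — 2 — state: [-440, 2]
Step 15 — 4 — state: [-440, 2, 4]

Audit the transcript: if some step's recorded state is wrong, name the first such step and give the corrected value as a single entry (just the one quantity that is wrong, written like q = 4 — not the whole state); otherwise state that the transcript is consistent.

step 1: push -1: top = -1 -> consistent with the transcript
step 2: push 9: top = 9 -> same as recorded
step 3: -1 + 9 = 8 -> consistent with the transcript
step 4: push 2: top = 2 -> in agreement
step 5: 8 + 2 = 10 -> a discrepancy with the transcript
The earliest wrong entry is at step 5: it should read top = 10.

step 5, top = 10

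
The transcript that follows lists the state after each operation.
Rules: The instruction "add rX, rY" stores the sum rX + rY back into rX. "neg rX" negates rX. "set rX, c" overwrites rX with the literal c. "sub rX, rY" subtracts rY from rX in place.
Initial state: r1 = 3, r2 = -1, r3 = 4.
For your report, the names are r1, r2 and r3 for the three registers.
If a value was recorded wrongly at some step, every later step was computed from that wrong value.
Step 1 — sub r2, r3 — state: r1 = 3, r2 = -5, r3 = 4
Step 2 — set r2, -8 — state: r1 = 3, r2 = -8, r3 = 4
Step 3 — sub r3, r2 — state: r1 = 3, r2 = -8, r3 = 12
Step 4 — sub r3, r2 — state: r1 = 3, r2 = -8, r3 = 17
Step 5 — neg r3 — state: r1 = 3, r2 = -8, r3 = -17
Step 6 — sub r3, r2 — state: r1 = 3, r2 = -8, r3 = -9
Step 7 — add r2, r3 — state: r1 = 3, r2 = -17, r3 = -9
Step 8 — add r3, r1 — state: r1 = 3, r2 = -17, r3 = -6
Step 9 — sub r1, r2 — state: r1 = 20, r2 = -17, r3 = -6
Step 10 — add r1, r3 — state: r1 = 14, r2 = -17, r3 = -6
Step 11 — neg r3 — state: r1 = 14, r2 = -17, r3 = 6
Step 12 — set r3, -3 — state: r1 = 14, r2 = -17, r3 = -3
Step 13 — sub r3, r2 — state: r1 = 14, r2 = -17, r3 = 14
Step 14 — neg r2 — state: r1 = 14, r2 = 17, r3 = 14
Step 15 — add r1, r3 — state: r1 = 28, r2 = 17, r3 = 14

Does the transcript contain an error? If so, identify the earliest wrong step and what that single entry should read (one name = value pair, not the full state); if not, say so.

step 4, r3 = 20

step 1: r2 = -1 - 4 = -5 -> exactly as logged
step 2: r2 = -8 -> no discrepancy
step 3: r3 = 4 - -8 = 12 -> in agreement
step 4: r3 = 12 - -8 = 20 -> this is not what the transcript shows
So the first discrepancy is step 4, where the right value is r3 = 20.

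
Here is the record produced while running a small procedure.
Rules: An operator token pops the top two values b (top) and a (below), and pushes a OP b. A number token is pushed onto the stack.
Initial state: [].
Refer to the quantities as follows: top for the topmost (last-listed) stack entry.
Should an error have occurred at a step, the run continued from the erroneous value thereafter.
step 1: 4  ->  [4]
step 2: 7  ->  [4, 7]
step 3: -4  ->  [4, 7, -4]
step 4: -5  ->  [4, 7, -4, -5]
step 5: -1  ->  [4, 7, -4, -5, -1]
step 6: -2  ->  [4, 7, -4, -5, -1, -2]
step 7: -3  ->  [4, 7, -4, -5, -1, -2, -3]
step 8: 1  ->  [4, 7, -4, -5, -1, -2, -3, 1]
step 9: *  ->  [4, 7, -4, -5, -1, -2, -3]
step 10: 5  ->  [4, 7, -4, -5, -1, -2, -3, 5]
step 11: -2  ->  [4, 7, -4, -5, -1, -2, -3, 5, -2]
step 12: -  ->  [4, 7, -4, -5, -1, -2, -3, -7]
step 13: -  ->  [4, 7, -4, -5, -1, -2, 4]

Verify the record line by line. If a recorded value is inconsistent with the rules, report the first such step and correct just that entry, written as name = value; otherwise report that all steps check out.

step 12, top = 7

1. push 4: top = 4 (in agreement)
2. push 7: top = 7 (exactly as logged)
3. push -4: top = -4 (matches)
4. push -5: top = -5 (exactly as logged)
5. push -1: top = -1 (matches)
6. push -2: top = -2 (checks out)
7. push -3: top = -3 (verified)
8. push 1: top = 1 (same as recorded)
9. -3 * 1 = -3 (checks out)
10. push 5: top = 5 (same as recorded)
11. push -2: top = -2 (checks out)
12. 5 - -2 = 7 (the record disagrees here)
The earliest wrong entry is at step 12: it should read top = 7.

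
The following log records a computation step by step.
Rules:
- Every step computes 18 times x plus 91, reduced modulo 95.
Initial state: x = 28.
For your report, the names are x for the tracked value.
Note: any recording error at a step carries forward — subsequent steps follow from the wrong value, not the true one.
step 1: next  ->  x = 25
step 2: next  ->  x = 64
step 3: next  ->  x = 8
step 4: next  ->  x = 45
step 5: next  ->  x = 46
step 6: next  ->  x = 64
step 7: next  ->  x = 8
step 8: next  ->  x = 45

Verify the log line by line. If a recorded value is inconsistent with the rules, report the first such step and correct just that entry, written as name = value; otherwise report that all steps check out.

step 2, x = 66

Recomputing the run from the initial state:
step 1: x = 25
step 2: x = 66
step 3: x = 44
step 4: x = 28
step 5: x = 25
step 6: x = 66
step 7: x = 44
step 8: x = 28
The first disagreement with the log is at step 2, where the value should be x = 66.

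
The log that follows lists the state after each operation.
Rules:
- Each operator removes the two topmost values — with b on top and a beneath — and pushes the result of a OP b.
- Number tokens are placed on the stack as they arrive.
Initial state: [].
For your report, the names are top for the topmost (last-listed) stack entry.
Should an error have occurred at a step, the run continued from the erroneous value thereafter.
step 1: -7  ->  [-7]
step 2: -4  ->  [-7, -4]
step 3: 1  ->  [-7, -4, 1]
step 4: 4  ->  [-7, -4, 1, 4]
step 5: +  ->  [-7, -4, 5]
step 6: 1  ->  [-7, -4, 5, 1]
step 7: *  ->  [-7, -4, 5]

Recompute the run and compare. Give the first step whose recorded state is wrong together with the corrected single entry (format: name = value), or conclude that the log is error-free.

Recomputing the run from the initial state:
step 1: [-7]
step 2: [-7, -4]
step 3: [-7, -4, 1]
step 4: [-7, -4, 1, 4]
step 5: [-7, -4, 5]
step 6: [-7, -4, 5, 1]
step 7: [-7, -4, 5]
This matches the log at every step.

no error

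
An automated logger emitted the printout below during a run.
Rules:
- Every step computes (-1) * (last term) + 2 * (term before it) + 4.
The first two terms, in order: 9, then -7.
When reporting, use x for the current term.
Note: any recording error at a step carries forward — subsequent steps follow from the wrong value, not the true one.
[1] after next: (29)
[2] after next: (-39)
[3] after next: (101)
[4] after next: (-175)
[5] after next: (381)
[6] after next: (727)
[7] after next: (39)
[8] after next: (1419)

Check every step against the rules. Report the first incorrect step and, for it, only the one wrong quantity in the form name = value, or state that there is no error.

step 1: x = -1*(-7) + (2)*(9) + (4) = 29 -> confirmed correct
step 2: x = -1*(29) + (2)*(-7) + (4) = -39 -> exactly as logged
step 3: x = -1*(-39) + (2)*(29) + (4) = 101 -> checks out
step 4: x = -1*(101) + (2)*(-39) + (4) = -175 -> no discrepancy
step 5: x = -1*(-175) + (2)*(101) + (4) = 381 -> matches
step 6: x = -1*(381) + (2)*(-175) + (4) = -727 -> the recorded entry deviates here
The audit stops at step 6: the recorded entry is wrong and should be x = -727.

step 6, x = -727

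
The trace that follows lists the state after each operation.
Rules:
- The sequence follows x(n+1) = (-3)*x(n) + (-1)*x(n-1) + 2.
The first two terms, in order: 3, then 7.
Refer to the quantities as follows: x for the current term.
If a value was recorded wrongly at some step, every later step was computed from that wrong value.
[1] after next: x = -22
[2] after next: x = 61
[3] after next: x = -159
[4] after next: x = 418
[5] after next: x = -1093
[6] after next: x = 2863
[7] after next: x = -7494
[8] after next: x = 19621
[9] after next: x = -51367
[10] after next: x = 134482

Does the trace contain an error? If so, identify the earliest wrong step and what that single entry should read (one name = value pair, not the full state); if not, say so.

Step 1: x = -3*(7) + (-1)*(3) + (2) = -22 — exactly as logged.
Step 2: x = -3*(-22) + (-1)*(7) + (2) = 61 — checks out.
Step 3: x = -3*(61) + (-1)*(-22) + (2) = -159 — verified.
Step 4: x = -3*(-159) + (-1)*(61) + (2) = 418 — no discrepancy.
Step 5: x = -3*(418) + (-1)*(-159) + (2) = -1093 — exactly as logged.
Step 6: x = -3*(-1093) + (-1)*(418) + (2) = 2863 — agrees with the trace.
Step 7: x = -3*(2863) + (-1)*(-1093) + (2) = -7494 — in agreement.
Step 8: x = -3*(-7494) + (-1)*(2863) + (2) = 19621 — exactly as logged.
Step 9: x = -3*(19621) + (-1)*(-7494) + (2) = -51367 — matches.
Step 10: x = -3*(-51367) + (-1)*(19621) + (2) = 134482 — verified.
Each recorded entry agrees with the recomputation.

no error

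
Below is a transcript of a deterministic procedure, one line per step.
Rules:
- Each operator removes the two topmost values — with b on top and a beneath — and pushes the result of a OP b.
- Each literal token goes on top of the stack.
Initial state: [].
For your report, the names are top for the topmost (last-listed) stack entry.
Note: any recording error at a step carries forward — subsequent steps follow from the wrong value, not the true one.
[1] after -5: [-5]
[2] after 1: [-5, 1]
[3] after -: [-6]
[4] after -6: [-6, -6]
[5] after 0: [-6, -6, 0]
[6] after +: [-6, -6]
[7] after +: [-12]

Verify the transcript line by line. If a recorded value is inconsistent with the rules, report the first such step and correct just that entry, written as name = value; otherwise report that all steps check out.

Recomputing the run from the initial state:
step 1: [-5]
step 2: [-5, 1]
step 3: [-6]
step 4: [-6, -6]
step 5: [-6, -6, 0]
step 6: [-6, -6]
step 7: [-12]
This matches the transcript at every step.

no error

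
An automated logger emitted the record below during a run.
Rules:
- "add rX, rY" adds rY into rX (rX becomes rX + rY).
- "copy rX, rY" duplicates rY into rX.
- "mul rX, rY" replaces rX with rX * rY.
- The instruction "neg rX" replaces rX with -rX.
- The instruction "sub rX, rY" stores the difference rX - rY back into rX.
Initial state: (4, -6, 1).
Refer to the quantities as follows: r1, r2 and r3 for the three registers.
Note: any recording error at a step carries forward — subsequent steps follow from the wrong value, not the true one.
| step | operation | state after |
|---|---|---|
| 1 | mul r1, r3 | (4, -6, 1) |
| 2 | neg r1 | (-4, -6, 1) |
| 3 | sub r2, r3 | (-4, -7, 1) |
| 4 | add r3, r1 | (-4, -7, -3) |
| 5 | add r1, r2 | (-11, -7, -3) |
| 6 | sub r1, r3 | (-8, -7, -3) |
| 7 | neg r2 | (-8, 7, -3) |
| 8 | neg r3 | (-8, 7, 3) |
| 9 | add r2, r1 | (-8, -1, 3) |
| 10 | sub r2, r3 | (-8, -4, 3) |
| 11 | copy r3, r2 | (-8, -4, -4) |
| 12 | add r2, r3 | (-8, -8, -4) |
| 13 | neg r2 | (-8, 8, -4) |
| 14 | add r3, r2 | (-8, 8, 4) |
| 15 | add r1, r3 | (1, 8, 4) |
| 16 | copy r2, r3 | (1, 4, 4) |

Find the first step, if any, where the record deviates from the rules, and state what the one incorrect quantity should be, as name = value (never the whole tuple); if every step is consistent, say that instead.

step 1: r1 = 4 * 1 = 4 -> no discrepancy
step 2: r1 = -(4) = -4 -> in agreement
step 3: r2 = -6 - 1 = -7 -> in agreement
step 4: r3 = 1 + -4 = -3 -> agrees with the record
step 5: r1 = -4 + -7 = -11 -> agrees with the record
step 6: r1 = -11 - -3 = -8 -> matches
step 7: r2 = -(-7) = 7 -> in agreement
step 8: r3 = -(-3) = 3 -> checks out
step 9: r2 = 7 + -8 = -1 -> same as recorded
step 10: r2 = -1 - 3 = -4 -> consistent with the record
step 11: r3 = -4 -> agrees with the record
step 12: r2 = -4 + -4 = -8 -> verified
step 13: r2 = -(-8) = 8 -> same as recorded
step 14: r3 = -4 + 8 = 4 -> no discrepancy
step 15: r1 = -8 + 4 = -4 -> the recorded entry deviates here
First incorrect step: 15; the correct value is r1 = -4.

step 15, r1 = -4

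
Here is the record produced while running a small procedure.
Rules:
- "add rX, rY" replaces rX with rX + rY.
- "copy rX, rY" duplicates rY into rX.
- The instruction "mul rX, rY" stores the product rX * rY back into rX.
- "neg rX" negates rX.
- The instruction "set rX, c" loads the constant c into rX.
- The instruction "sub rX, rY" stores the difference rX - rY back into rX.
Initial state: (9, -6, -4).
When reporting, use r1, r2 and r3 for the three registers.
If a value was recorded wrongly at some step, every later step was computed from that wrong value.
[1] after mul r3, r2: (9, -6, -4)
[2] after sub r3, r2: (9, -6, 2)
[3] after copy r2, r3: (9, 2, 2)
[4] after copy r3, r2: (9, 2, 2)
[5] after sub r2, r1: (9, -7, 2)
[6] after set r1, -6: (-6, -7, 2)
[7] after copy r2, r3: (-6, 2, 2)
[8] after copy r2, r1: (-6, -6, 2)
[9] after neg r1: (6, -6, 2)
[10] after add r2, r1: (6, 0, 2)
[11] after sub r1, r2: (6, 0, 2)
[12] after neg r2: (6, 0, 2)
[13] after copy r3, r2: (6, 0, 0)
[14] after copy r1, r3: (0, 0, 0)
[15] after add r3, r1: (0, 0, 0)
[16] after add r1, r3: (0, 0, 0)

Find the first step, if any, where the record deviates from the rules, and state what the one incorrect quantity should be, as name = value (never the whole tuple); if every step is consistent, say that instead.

step 1, r3 = 24

1. r3 = -4 * -6 = 24 (not what was recorded)
That makes step 1 the first incorrect line — r3 = 24 is what it should show.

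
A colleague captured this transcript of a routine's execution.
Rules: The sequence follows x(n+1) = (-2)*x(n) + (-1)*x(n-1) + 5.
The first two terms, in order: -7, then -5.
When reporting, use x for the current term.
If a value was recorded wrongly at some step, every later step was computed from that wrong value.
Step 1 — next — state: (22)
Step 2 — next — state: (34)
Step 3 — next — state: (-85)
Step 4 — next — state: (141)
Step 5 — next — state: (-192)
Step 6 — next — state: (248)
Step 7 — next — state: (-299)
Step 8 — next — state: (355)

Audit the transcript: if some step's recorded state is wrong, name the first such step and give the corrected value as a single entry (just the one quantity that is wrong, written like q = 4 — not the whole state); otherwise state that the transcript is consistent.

1. x = -2*(-5) + (-1)*(-7) + (5) = 22 (verified)
2. x = -2*(22) + (-1)*(-5) + (5) = -34 (the transcript disagrees here)
Step 2 is the first one off; corrected, x = -34.

step 2, x = -34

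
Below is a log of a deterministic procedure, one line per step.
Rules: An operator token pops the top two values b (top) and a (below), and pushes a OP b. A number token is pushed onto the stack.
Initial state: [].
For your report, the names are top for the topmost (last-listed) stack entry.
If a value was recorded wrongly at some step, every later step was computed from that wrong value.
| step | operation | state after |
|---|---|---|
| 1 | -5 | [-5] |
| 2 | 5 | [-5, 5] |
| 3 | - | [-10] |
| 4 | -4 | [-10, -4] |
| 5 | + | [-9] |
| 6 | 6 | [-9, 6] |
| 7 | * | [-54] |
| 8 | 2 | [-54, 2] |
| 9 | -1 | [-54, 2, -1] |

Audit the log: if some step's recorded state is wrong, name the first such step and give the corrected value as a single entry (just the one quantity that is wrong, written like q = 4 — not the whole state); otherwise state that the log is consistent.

1. push -5: top = -5 (checks out)
2. push 5: top = 5 (checks out)
3. -5 - 5 = -10 (in agreement)
4. push -4: top = -4 (exactly as logged)
5. -10 + -4 = -14 (a discrepancy with the log)
So the first discrepancy is step 5, where the right value is top = -14.

step 5, top = -14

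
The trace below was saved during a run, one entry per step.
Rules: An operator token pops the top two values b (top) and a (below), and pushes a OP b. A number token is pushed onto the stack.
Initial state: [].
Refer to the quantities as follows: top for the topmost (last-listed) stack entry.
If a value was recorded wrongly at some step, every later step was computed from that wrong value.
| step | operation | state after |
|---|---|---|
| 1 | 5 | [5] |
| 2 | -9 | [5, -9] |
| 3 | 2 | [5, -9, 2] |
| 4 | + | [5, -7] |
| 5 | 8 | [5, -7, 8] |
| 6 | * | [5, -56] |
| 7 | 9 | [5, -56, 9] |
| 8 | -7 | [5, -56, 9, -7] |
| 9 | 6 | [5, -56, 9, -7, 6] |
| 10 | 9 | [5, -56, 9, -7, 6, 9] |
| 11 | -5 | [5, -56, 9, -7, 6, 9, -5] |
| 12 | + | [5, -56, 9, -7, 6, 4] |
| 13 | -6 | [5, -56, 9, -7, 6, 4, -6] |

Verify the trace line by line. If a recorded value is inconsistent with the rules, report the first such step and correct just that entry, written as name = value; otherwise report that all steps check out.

Step 1: push 5: top = 5 — same as recorded.
Step 2: push -9: top = -9 — confirmed correct.
Step 3: push 2: top = 2 — agrees with the trace.
Step 4: -9 + 2 = -7 — matches.
Step 5: push 8: top = 8 — same as recorded.
Step 6: -7 * 8 = -56 — in agreement.
Step 7: push 9: top = 9 — same as recorded.
Step 8: push -7: top = -7 — in agreement.
Step 9: push 6: top = 6 — consistent with the trace.
Step 10: push 9: top = 9 — consistent with the trace.
Step 11: push -5: top = -5 — checks out.
Step 12: 9 + -5 = 4 — matches.
Step 13: push -6: top = -6 — consistent with the trace.
Each recorded entry agrees with the recomputation.

no error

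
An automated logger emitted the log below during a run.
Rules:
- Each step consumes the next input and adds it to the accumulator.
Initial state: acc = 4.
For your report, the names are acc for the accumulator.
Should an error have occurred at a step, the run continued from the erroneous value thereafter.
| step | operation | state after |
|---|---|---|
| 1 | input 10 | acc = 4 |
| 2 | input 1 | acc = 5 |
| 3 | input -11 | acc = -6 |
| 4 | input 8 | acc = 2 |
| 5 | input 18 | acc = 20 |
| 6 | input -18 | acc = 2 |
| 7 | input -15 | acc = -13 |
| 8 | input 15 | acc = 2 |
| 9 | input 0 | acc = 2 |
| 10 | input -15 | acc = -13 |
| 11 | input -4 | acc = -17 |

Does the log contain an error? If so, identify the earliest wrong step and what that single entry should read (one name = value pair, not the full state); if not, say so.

Step 1: acc = 4 + 10 = 14 — the log has a different value.
That makes step 1 the first incorrect line — acc = 14 is what it should show.

step 1, acc = 14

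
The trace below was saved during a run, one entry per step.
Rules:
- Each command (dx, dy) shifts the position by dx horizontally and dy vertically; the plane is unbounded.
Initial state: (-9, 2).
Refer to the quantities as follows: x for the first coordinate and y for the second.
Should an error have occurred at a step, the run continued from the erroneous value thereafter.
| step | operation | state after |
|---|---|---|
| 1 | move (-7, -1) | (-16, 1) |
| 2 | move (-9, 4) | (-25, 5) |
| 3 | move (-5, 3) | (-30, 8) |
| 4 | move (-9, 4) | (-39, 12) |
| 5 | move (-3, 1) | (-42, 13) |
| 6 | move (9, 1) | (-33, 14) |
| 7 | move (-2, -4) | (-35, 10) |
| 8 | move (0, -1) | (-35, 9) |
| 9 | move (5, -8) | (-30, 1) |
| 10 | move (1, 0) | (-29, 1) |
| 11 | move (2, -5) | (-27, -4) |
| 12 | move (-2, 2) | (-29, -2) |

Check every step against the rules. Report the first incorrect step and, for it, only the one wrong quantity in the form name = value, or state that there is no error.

Step 1: x = -9 + (-7) = -16, y = 2 + (-1) = 1 — checks out.
Step 2: x = -16 + (-9) = -25, y = 1 + (4) = 5 — in agreement.
Step 3: x = -25 + (-5) = -30, y = 5 + (3) = 8 — consistent with the trace.
Step 4: x = -30 + (-9) = -39, y = 8 + (4) = 12 — same as recorded.
Step 5: x = -39 + (-3) = -42, y = 12 + (1) = 13 — verified.
Step 6: x = -42 + (9) = -33, y = 13 + (1) = 14 — matches.
Step 7: x = -33 + (-2) = -35, y = 14 + (-4) = 10 — same as recorded.
Step 8: x = -35 + (0) = -35, y = 10 + (-1) = 9 — verified.
Step 9: x = -35 + (5) = -30, y = 9 + (-8) = 1 — same as recorded.
Step 10: x = -30 + (1) = -29, y = 1 + (0) = 1 — no discrepancy.
Step 11: x = -29 + (2) = -27, y = 1 + (-5) = -4 — no discrepancy.
Step 12: x = -27 + (-2) = -29, y = -4 + (2) = -2 — verified.
Each recorded entry agrees with the recomputation.

no error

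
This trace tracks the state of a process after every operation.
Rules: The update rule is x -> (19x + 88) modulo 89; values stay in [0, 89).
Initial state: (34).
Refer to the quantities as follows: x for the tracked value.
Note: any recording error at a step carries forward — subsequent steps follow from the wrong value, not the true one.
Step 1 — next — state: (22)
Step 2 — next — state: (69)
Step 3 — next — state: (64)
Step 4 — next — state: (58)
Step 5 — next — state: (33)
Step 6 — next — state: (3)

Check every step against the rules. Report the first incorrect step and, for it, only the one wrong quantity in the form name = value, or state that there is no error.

step 2, x = 61

step 1: x = (19*34 + 88) mod 89 = 22 -> confirmed correct
step 2: x = (19*22 + 88) mod 89 = 61 -> a discrepancy with the trace
So the first discrepancy is step 2, where the right value is x = 61.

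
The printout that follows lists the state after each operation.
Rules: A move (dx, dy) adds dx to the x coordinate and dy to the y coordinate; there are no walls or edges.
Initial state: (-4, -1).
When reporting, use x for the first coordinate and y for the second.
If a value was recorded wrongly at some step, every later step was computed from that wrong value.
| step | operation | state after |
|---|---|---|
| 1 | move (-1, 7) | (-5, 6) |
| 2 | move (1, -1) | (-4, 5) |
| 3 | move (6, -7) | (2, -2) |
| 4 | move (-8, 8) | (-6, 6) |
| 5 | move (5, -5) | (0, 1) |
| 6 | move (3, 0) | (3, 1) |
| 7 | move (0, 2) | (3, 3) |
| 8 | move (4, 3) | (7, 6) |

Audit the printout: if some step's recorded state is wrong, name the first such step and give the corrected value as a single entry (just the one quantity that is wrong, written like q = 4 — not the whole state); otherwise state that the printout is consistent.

step 1: x = -4 + (-1) = -5, y = -1 + (7) = 6 -> no discrepancy
step 2: x = -5 + (1) = -4, y = 6 + (-1) = 5 -> confirmed correct
step 3: x = -4 + (6) = 2, y = 5 + (-7) = -2 -> consistent with the printout
step 4: x = 2 + (-8) = -6, y = -2 + (8) = 6 -> checks out
step 5: x = -6 + (5) = -1, y = 6 + (-5) = 1 -> first mismatch against the printout
The earliest wrong entry is at step 5: it should read x = -1.

step 5, x = -1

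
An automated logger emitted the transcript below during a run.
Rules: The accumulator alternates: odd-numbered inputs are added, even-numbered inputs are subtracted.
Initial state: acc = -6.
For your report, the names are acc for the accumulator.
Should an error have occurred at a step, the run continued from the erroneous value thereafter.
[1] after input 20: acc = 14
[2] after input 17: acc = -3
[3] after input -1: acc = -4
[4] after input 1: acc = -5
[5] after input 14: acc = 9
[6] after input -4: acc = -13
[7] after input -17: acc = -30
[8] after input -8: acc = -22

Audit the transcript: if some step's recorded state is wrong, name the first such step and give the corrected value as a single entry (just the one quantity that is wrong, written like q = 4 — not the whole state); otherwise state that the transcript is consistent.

step 6, acc = 13

1. acc = -6 + 20 = 14 (in agreement)
2. acc = 14 - 17 = -3 (confirmed correct)
3. acc = -3 + -1 = -4 (consistent with the transcript)
4. acc = -4 - 1 = -5 (same as recorded)
5. acc = -5 + 14 = 9 (consistent with the transcript)
6. acc = 9 - -4 = 13 (not what was recorded)
First incorrect step: 6; the correct value is acc = 13.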